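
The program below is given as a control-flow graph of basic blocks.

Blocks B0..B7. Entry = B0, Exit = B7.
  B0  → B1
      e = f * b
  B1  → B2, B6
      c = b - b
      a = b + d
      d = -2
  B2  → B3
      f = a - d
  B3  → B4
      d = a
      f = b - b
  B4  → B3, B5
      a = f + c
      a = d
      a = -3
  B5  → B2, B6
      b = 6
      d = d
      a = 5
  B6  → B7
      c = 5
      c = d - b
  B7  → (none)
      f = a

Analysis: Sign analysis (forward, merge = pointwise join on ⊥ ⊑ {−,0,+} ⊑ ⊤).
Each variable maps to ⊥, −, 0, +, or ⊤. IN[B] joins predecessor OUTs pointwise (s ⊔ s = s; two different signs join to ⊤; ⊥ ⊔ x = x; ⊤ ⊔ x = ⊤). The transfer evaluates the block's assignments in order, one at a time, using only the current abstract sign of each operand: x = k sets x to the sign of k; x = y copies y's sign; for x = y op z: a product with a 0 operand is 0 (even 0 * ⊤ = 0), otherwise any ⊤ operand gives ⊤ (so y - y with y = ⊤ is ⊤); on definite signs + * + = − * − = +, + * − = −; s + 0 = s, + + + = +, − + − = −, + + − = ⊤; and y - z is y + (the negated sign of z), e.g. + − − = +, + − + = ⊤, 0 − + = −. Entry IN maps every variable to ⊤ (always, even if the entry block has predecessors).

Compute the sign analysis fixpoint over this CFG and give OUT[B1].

Answer: {a: ⊤, b: ⊤, c: ⊤, d: -, e: ⊤, f: ⊤}

Derivation:
Fixpoint table:
  B0:  IN=(all ⊤)  OUT=(all ⊤)
  B1:  IN=(all ⊤)  OUT={d:-; rest ⊤}
  B2:  IN=(all ⊤)  OUT=(all ⊤)
  B3:  IN=(all ⊤)  OUT=(all ⊤)
  B4:  IN=(all ⊤)  OUT={a:-; rest ⊤}
  B5:  IN={a:-; rest ⊤}  OUT={a:+, b:+; rest ⊤}
  B6:  IN=(all ⊤)  OUT=(all ⊤)
  B7:  IN=(all ⊤)  OUT=(all ⊤)

Merge at B1: IN[B1] = OUT[B0] = {a: ⊤, b: ⊤, c: ⊤, d: ⊤, e: ⊤, f: ⊤}
Applying B1's transfer function to that IN value gives OUT[B1] (row B1 above).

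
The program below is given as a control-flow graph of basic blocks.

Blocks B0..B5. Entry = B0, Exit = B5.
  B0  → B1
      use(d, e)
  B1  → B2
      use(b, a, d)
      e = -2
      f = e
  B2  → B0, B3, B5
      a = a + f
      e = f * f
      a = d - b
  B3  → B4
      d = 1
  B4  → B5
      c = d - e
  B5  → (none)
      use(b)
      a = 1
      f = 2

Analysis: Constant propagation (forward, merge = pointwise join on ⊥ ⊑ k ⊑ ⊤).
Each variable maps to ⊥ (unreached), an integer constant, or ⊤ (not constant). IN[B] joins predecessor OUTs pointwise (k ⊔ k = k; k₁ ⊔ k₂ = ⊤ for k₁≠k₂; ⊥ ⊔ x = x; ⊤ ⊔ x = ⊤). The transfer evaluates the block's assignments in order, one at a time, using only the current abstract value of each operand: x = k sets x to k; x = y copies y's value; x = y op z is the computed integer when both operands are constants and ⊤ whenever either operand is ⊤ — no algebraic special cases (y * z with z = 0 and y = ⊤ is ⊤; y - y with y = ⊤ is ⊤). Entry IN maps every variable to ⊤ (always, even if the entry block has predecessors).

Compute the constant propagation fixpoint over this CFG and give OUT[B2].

Fixpoint table:
  B0:  IN=(all ⊤)  OUT=(all ⊤)
  B1:  IN=(all ⊤)  OUT={e:-2, f:-2; rest ⊤}
  B2:  IN={e:-2, f:-2; rest ⊤}  OUT={e:4, f:-2; rest ⊤}
  B3:  IN={e:4, f:-2; rest ⊤}  OUT={d:1, e:4, f:-2; rest ⊤}
  B4:  IN={d:1, e:4, f:-2; rest ⊤}  OUT={c:-3, d:1, e:4, f:-2; rest ⊤}
  B5:  IN={e:4, f:-2; rest ⊤}  OUT={a:1, e:4, f:2; rest ⊤}

Merge at B2: IN[B2] = OUT[B1] = {a: ⊤, b: ⊤, c: ⊤, d: ⊤, e: -2, f: -2}
Applying B2's transfer function to that IN value gives OUT[B2] (row B2 above).

Answer: {a: ⊤, b: ⊤, c: ⊤, d: ⊤, e: 4, f: -2}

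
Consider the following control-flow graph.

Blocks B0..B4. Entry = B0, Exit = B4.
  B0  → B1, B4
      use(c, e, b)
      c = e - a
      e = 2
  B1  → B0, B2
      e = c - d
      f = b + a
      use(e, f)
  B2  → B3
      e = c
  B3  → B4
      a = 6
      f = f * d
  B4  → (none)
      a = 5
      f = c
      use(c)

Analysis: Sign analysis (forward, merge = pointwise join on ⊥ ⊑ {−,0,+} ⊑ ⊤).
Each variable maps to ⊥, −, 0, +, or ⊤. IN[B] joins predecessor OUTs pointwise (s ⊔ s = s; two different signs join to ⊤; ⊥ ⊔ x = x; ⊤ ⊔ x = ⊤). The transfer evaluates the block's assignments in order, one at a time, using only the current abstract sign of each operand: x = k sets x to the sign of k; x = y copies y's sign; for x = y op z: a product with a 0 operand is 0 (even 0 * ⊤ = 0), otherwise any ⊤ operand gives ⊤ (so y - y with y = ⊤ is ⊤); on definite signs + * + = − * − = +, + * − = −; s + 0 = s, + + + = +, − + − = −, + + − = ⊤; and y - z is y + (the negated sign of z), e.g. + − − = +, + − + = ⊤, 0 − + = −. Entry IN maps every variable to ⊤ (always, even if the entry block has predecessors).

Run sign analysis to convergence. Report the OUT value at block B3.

Answer: {a: +, b: ⊤, c: ⊤, d: ⊤, e: ⊤, f: ⊤}

Trace:
Per-block solution:
  B0:   IN=(all ⊤)   OUT={e:+; rest ⊤}
  B1:   IN={e:+; rest ⊤}   OUT=(all ⊤)
  B2:   IN=(all ⊤)   OUT=(all ⊤)
  B3:   IN=(all ⊤)   OUT={a:+; rest ⊤}
  B4:   IN=(all ⊤)   OUT={a:+; rest ⊤}

Merge at B3: IN[B3] = OUT[B2] = {a: ⊤, b: ⊤, c: ⊤, d: ⊤, e: ⊤, f: ⊤}
Applying B3's transfer function to that IN value gives OUT[B3] (row B3 above).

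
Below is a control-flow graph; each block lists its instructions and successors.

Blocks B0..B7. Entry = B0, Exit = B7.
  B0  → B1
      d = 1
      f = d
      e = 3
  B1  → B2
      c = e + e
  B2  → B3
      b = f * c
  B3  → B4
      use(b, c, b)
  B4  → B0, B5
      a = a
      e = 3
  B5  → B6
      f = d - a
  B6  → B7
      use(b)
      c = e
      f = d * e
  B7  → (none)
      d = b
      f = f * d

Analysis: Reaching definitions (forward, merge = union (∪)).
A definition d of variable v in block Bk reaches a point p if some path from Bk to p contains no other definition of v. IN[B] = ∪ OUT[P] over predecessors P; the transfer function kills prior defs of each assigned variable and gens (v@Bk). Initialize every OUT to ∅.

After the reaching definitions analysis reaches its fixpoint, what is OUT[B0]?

Answer: {a@B4, b@B2, c@B1, d@B0, e@B0, f@B0}

Derivation:
Fixpoint table:
  B0:   IN={a@B4, b@B2, c@B1, d@B0, e@B4, f@B0}   OUT={a@B4, b@B2, c@B1, d@B0, e@B0, f@B0}
  B1:   IN={a@B4, b@B2, c@B1, d@B0, e@B0, f@B0}   OUT={a@B4, b@B2, c@B1, d@B0, e@B0, f@B0}
  B2:   IN={a@B4, b@B2, c@B1, d@B0, e@B0, f@B0}   OUT={a@B4, b@B2, c@B1, d@B0, e@B0, f@B0}
  B3:   IN={a@B4, b@B2, c@B1, d@B0, e@B0, f@B0}   OUT={a@B4, b@B2, c@B1, d@B0, e@B0, f@B0}
  B4:   IN={a@B4, b@B2, c@B1, d@B0, e@B0, f@B0}   OUT={a@B4, b@B2, c@B1, d@B0, e@B4, f@B0}
  B5:   IN={a@B4, b@B2, c@B1, d@B0, e@B4, f@B0}   OUT={a@B4, b@B2, c@B1, d@B0, e@B4, f@B5}
  B6:   IN={a@B4, b@B2, c@B1, d@B0, e@B4, f@B5}   OUT={a@B4, b@B2, c@B6, d@B0, e@B4, f@B6}
  B7:   IN={a@B4, b@B2, c@B6, d@B0, e@B4, f@B6}   OUT={a@B4, b@B2, c@B6, d@B7, e@B4, f@B7}

Merge at B0 (entry node, so the boundary value {} is joined with the incoming edge(s)): IN[B0] = {} ⊔ OUT[B4] = {a@B4, b@B2, c@B1, d@B0, e@B4, f@B0}
Applying B0's transfer function to that IN value gives OUT[B0] (row B0 above).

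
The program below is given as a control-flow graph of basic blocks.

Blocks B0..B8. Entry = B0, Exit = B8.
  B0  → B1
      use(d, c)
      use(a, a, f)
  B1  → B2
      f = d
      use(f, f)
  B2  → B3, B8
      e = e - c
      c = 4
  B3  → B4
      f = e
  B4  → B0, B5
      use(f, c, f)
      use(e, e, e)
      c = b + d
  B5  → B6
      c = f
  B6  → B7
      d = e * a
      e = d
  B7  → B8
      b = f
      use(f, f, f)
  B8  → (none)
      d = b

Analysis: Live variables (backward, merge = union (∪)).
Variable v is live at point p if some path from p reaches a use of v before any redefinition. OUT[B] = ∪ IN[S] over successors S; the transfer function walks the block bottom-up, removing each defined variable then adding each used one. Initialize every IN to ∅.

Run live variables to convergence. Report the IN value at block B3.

Answer: {a, b, c, d, e}

Derivation:
Converged values:
  B0: | IN={a, b, c, d, e, f} | OUT={a, b, c, d, e}
  B1: | IN={a, b, c, d, e} | OUT={a, b, c, d, e}
  B2: | IN={a, b, c, d, e} | OUT={a, b, c, d, e}
  B3: | IN={a, b, c, d, e} | OUT={a, b, c, d, e, f}
  B4: | IN={a, b, c, d, e, f} | OUT={a, b, c, d, e, f}
  B5: | IN={a, e, f} | OUT={a, e, f}
  B6: | IN={a, e, f} | OUT={f}
  B7: | IN={f} | OUT={b}
  B8: | IN={b} | OUT={}

Merge at B3: OUT[B3] = IN[B4] = {a, b, c, d, e, f}
Applying B3's transfer function to that OUT value gives IN[B3] (row B3 above).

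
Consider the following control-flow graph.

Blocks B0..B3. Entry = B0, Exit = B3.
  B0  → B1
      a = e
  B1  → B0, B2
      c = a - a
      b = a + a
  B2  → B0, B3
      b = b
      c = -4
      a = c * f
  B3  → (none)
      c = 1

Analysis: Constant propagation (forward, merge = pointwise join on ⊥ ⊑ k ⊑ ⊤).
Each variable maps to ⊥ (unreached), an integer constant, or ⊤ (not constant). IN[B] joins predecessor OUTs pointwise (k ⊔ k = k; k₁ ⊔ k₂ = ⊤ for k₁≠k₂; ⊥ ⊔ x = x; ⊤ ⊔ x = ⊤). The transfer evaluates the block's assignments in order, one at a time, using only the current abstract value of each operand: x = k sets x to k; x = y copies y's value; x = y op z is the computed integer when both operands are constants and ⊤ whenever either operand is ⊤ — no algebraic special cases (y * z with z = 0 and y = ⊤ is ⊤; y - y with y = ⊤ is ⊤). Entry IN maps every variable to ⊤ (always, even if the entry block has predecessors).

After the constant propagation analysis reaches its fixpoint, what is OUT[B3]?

Fixpoint table:
  B0: | IN=(all ⊤) | OUT=(all ⊤)
  B1: | IN=(all ⊤) | OUT=(all ⊤)
  B2: | IN=(all ⊤) | OUT={c:-4; rest ⊤}
  B3: | IN={c:-4; rest ⊤} | OUT={c:1; rest ⊤}

Merge at B3: IN[B3] = OUT[B2] = {a: ⊤, b: ⊤, c: -4, d: ⊤, e: ⊤, f: ⊤}
Applying B3's transfer function to that IN value gives OUT[B3] (row B3 above).

Answer: {a: ⊤, b: ⊤, c: 1, d: ⊤, e: ⊤, f: ⊤}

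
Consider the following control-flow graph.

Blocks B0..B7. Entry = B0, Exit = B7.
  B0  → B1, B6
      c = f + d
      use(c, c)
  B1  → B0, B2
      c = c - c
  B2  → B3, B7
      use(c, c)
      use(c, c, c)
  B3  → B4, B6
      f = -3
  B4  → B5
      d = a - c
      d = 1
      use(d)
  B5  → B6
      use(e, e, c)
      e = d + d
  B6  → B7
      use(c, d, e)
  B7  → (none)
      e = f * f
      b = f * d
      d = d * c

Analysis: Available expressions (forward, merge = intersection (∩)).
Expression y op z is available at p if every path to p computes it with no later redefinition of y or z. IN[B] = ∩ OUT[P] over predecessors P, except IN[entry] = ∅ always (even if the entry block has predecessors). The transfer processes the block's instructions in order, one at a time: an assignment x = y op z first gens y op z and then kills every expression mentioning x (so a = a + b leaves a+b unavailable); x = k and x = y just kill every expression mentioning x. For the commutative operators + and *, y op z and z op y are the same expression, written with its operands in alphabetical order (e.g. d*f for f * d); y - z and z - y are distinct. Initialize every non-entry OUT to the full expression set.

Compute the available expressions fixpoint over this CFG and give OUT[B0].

Answer: {d+f}

Working:
Per-block solution:
  B0:  IN={}  OUT={d+f}
  B1:  IN={d+f}  OUT={d+f}
  B2:  IN={d+f}  OUT={d+f}
  B3:  IN={d+f}  OUT={}
  B4:  IN={}  OUT={a-c}
  B5:  IN={a-c}  OUT={a-c, d+d}
  B6:  IN={}  OUT={}
  B7:  IN={}  OUT={f*f}

Merge at B0 (entry node, so the boundary value {} is joined with the incoming edge(s)): IN[B0] = {} ∩ OUT[B1] = {}
Applying B0's transfer function to that IN value gives OUT[B0] (row B0 above).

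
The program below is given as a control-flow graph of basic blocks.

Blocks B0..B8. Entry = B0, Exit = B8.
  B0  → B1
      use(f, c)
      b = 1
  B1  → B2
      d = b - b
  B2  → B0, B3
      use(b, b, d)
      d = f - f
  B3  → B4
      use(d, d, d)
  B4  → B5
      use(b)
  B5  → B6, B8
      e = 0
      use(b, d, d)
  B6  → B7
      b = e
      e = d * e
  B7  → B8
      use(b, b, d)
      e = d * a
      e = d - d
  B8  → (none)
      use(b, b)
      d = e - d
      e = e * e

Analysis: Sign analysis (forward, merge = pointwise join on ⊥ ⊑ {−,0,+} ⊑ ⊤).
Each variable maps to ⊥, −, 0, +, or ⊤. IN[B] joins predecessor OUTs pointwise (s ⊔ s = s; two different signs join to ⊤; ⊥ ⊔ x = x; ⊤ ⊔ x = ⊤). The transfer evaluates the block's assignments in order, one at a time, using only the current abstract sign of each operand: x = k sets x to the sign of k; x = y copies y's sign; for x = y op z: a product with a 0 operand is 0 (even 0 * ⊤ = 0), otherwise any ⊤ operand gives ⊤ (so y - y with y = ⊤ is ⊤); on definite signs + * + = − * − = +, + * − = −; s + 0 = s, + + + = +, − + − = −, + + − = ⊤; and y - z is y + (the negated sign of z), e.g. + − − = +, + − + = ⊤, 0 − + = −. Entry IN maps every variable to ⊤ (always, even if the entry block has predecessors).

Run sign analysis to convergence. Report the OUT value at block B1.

Answer: {a: ⊤, b: +, c: ⊤, d: ⊤, e: ⊤, f: ⊤}

Trace:
Converged values:
  B0:   IN=(all ⊤)   OUT={b:+; rest ⊤}
  B1:   IN={b:+; rest ⊤}   OUT={b:+; rest ⊤}
  B2:   IN={b:+; rest ⊤}   OUT={b:+; rest ⊤}
  B3:   IN={b:+; rest ⊤}   OUT={b:+; rest ⊤}
  B4:   IN={b:+; rest ⊤}   OUT={b:+; rest ⊤}
  B5:   IN={b:+; rest ⊤}   OUT={b:+, e:0; rest ⊤}
  B6:   IN={b:+, e:0; rest ⊤}   OUT={b:0, e:0; rest ⊤}
  B7:   IN={b:0, e:0; rest ⊤}   OUT={b:0; rest ⊤}
  B8:   IN=(all ⊤)   OUT=(all ⊤)

Merge at B1: IN[B1] = OUT[B0] = {a: ⊤, b: +, c: ⊤, d: ⊤, e: ⊤, f: ⊤}
Applying B1's transfer function to that IN value gives OUT[B1] (row B1 above).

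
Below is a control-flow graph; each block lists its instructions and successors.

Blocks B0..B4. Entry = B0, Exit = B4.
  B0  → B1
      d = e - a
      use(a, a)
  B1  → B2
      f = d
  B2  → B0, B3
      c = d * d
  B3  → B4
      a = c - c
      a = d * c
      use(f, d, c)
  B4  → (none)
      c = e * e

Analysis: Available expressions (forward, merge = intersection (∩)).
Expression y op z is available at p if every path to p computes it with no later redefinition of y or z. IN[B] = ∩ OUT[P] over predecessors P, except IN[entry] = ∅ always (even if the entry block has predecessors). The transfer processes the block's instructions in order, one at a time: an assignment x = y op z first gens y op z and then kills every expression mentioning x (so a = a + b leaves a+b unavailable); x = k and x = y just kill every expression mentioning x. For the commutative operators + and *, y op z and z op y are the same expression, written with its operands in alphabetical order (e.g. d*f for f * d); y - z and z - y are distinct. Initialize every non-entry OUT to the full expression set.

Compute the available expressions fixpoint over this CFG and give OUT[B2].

Answer: {d*d, e-a}

Derivation:
Fixpoint table:
  B0:   IN={}   OUT={e-a}
  B1:   IN={e-a}   OUT={e-a}
  B2:   IN={e-a}   OUT={d*d, e-a}
  B3:   IN={d*d, e-a}   OUT={c*d, c-c, d*d}
  B4:   IN={c*d, c-c, d*d}   OUT={d*d, e*e}

Merge at B2: IN[B2] = OUT[B1] = {e-a}
Applying B2's transfer function to that IN value gives OUT[B2] (row B2 above).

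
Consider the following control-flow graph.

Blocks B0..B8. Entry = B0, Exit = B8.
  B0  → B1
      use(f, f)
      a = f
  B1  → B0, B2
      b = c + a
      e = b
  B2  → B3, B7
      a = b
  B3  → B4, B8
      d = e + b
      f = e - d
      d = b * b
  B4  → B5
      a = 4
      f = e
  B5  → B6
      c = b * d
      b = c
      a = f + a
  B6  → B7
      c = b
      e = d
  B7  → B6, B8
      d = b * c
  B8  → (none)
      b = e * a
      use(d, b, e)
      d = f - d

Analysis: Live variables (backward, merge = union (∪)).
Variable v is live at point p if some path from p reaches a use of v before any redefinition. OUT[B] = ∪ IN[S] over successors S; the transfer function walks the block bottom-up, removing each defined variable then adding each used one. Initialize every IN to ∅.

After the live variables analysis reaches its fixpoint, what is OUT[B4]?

Converged values:
  B0:   IN={c, f}   OUT={a, c, f}
  B1:   IN={a, c, f}   OUT={b, c, e, f}
  B2:   IN={b, c, e, f}   OUT={a, b, c, e, f}
  B3:   IN={a, b, e}   OUT={a, b, d, e, f}
  B4:   IN={b, d, e}   OUT={a, b, d, f}
  B5:   IN={a, b, d, f}   OUT={a, b, d, f}
  B6:   IN={a, b, d, f}   OUT={a, b, c, e, f}
  B7:   IN={a, b, c, e, f}   OUT={a, b, d, e, f}
  B8:   IN={a, d, e, f}   OUT={}

Merge at B4: OUT[B4] = IN[B5] = {a, b, d, f}

Answer: {a, b, d, f}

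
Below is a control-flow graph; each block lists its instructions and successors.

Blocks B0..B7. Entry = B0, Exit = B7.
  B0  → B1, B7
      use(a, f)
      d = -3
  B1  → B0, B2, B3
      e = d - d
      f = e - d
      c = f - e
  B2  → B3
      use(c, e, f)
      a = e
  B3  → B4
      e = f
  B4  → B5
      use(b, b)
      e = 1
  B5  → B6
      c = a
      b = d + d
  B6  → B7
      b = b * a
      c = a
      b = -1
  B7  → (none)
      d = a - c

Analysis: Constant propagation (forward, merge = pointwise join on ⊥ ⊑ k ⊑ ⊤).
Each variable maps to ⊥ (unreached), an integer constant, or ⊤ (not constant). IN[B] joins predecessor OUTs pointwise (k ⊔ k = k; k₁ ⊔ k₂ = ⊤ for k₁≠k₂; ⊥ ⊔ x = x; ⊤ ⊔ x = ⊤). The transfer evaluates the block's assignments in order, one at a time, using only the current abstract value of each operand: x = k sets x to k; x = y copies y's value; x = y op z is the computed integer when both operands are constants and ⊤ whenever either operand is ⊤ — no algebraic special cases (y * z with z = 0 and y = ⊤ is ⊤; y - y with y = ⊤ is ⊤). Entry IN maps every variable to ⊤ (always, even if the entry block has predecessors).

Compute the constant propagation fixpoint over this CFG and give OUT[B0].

Answer: {a: ⊤, b: ⊤, c: ⊤, d: -3, e: ⊤, f: ⊤}

Trace:
Converged values:
  B0: | IN=(all ⊤) | OUT={d:-3; rest ⊤}
  B1: | IN={d:-3; rest ⊤} | OUT={c:3, d:-3, e:0, f:3; rest ⊤}
  B2: | IN={c:3, d:-3, e:0, f:3; rest ⊤} | OUT={a:0, c:3, d:-3, e:0, f:3; rest ⊤}
  B3: | IN={c:3, d:-3, e:0, f:3; rest ⊤} | OUT={c:3, d:-3, e:3, f:3; rest ⊤}
  B4: | IN={c:3, d:-3, e:3, f:3; rest ⊤} | OUT={c:3, d:-3, e:1, f:3; rest ⊤}
  B5: | IN={c:3, d:-3, e:1, f:3; rest ⊤} | OUT={b:-6, d:-3, e:1, f:3; rest ⊤}
  B6: | IN={b:-6, d:-3, e:1, f:3; rest ⊤} | OUT={b:-1, d:-3, e:1, f:3; rest ⊤}
  B7: | IN={d:-3; rest ⊤} | OUT=(all ⊤)

Merge at B0 (entry node, so the boundary value (all ⊤) is joined with the incoming edge(s)): IN[B0] = (all ⊤) ⊔ OUT[B1] = {a: ⊤, b: ⊤, c: ⊤, d: ⊤, e: ⊤, f: ⊤}
Applying B0's transfer function to that IN value gives OUT[B0] (row B0 above).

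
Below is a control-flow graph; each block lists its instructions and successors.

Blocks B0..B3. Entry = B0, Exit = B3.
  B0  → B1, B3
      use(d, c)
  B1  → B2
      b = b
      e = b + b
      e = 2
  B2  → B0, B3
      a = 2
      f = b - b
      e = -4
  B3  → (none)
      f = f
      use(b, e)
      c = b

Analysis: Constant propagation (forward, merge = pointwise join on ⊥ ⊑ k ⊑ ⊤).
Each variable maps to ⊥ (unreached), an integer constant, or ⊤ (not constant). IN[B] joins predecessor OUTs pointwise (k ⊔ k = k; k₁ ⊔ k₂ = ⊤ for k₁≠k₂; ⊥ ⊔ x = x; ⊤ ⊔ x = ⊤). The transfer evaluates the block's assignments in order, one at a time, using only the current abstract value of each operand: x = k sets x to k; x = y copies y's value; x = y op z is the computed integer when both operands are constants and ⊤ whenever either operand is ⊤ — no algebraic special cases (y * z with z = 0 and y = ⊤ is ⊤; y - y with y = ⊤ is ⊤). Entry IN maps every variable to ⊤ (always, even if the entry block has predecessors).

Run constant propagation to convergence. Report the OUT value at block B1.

Answer: {a: ⊤, b: ⊤, c: ⊤, d: ⊤, e: 2, f: ⊤}

Derivation:
Converged values:
  B0:   IN=(all ⊤)   OUT=(all ⊤)
  B1:   IN=(all ⊤)   OUT={e:2; rest ⊤}
  B2:   IN={e:2; rest ⊤}   OUT={a:2, e:-4; rest ⊤}
  B3:   IN=(all ⊤)   OUT=(all ⊤)

Merge at B1: IN[B1] = OUT[B0] = {a: ⊤, b: ⊤, c: ⊤, d: ⊤, e: ⊤, f: ⊤}
Applying B1's transfer function to that IN value gives OUT[B1] (row B1 above).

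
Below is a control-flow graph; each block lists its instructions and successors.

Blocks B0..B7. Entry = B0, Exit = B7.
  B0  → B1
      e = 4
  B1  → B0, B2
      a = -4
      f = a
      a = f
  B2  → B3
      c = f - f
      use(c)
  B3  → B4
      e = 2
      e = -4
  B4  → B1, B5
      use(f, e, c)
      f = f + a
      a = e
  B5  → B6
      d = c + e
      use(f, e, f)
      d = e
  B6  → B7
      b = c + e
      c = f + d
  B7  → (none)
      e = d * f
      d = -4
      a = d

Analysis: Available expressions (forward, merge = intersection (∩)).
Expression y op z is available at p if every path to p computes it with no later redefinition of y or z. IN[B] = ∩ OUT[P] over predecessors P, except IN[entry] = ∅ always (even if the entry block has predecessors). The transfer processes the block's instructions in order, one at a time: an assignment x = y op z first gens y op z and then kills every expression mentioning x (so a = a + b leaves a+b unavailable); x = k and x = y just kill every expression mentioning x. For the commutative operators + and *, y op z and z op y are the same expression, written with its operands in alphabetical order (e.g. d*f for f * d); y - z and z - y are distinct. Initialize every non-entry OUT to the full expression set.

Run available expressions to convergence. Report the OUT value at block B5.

Answer: {c+e}

Trace:
Per-block solution:
  B0:  IN={}  OUT={}
  B1:  IN={}  OUT={}
  B2:  IN={}  OUT={f-f}
  B3:  IN={f-f}  OUT={f-f}
  B4:  IN={f-f}  OUT={}
  B5:  IN={}  OUT={c+e}
  B6:  IN={c+e}  OUT={d+f}
  B7:  IN={d+f}  OUT={}

Merge at B5: IN[B5] = OUT[B4] = {}
Applying B5's transfer function to that IN value gives OUT[B5] (row B5 above).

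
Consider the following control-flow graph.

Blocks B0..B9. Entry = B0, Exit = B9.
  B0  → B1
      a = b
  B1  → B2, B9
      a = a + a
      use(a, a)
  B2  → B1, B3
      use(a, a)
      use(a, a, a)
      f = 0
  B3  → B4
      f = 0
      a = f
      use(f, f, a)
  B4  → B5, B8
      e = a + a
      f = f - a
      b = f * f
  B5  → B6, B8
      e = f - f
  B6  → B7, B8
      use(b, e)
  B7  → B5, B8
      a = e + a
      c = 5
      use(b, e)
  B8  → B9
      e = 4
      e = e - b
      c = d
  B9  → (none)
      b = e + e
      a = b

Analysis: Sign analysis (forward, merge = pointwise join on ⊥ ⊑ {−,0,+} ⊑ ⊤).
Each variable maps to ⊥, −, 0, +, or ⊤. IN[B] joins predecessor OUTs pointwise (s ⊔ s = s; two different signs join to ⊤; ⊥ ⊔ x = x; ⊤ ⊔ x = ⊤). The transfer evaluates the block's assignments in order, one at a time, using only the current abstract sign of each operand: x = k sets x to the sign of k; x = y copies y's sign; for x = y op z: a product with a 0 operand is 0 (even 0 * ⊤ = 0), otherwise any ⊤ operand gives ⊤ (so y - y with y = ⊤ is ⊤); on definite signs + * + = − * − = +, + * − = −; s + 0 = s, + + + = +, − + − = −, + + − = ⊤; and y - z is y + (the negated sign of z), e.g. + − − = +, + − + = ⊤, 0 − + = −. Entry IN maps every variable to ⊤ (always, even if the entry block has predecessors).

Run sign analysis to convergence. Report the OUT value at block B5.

Per-block solution:
  B0: | IN=(all ⊤) | OUT=(all ⊤)
  B1: | IN=(all ⊤) | OUT=(all ⊤)
  B2: | IN=(all ⊤) | OUT={f:0; rest ⊤}
  B3: | IN={f:0; rest ⊤} | OUT={a:0, f:0; rest ⊤}
  B4: | IN={a:0, f:0; rest ⊤} | OUT={a:0, b:0, e:0, f:0; rest ⊤}
  B5: | IN={a:0, b:0, e:0, f:0; rest ⊤} | OUT={a:0, b:0, e:0, f:0; rest ⊤}
  B6: | IN={a:0, b:0, e:0, f:0; rest ⊤} | OUT={a:0, b:0, e:0, f:0; rest ⊤}
  B7: | IN={a:0, b:0, e:0, f:0; rest ⊤} | OUT={a:0, b:0, c:+, e:0, f:0; rest ⊤}
  B8: | IN={a:0, b:0, e:0, f:0; rest ⊤} | OUT={a:0, b:0, e:+, f:0; rest ⊤}
  B9: | IN=(all ⊤) | OUT=(all ⊤)

Merge at B5: IN[B5] = OUT[B4] ⊔ OUT[B7] = {a: 0, b: 0, c: ⊤, d: ⊤, e: 0, f: 0}
Applying B5's transfer function to that IN value gives OUT[B5] (row B5 above).

Answer: {a: 0, b: 0, c: ⊤, d: ⊤, e: 0, f: 0}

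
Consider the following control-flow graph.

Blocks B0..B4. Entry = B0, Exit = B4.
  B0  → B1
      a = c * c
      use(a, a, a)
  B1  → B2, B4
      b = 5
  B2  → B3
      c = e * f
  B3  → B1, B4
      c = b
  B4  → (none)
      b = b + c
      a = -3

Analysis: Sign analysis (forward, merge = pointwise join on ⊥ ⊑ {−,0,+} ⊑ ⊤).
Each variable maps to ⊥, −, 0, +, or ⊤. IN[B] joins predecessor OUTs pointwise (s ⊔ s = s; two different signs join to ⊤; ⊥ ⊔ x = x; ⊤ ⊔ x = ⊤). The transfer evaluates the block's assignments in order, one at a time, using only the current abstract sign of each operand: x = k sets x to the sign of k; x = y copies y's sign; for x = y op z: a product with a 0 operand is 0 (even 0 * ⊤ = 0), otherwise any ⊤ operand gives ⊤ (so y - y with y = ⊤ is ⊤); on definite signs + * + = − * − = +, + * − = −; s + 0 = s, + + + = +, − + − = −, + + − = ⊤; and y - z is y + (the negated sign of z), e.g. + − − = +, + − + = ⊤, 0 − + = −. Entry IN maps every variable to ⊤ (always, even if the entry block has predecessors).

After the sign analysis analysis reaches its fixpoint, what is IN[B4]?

Answer: {a: ⊤, b: +, c: ⊤, d: ⊤, e: ⊤, f: ⊤}

Trace:
Converged values:
  B0: | IN=(all ⊤) | OUT=(all ⊤)
  B1: | IN=(all ⊤) | OUT={b:+; rest ⊤}
  B2: | IN={b:+; rest ⊤} | OUT={b:+; rest ⊤}
  B3: | IN={b:+; rest ⊤} | OUT={b:+, c:+; rest ⊤}
  B4: | IN={b:+; rest ⊤} | OUT={a:-; rest ⊤}

Merge at B4: IN[B4] = OUT[B1] ⊔ OUT[B3] = {a: ⊤, b: +, c: ⊤, d: ⊤, e: ⊤, f: ⊤}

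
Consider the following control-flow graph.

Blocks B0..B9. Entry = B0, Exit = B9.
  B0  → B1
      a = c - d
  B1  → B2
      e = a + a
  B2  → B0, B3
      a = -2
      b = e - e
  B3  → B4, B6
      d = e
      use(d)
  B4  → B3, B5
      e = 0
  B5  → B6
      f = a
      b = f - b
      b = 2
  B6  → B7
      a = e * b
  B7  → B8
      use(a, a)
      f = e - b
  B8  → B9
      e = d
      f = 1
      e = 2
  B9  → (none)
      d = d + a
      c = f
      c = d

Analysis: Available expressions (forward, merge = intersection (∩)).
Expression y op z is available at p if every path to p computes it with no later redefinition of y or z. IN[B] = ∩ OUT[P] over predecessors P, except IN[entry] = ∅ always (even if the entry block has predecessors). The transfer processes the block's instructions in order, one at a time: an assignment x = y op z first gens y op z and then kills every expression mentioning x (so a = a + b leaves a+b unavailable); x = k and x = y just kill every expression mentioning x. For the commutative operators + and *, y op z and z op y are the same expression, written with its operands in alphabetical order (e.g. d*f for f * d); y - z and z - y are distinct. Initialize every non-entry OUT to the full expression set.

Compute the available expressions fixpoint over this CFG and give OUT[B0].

Answer: {c-d}

Derivation:
Converged values:
  B0: | IN={} | OUT={c-d}
  B1: | IN={c-d} | OUT={a+a, c-d}
  B2: | IN={a+a, c-d} | OUT={c-d, e-e}
  B3: | IN={} | OUT={}
  B4: | IN={} | OUT={}
  B5: | IN={} | OUT={}
  B6: | IN={} | OUT={b*e}
  B7: | IN={b*e} | OUT={b*e, e-b}
  B8: | IN={b*e, e-b} | OUT={}
  B9: | IN={} | OUT={}

Merge at B0 (entry node, so the boundary value {} is joined with the incoming edge(s)): IN[B0] = {} ∩ OUT[B2] = {}
Applying B0's transfer function to that IN value gives OUT[B0] (row B0 above).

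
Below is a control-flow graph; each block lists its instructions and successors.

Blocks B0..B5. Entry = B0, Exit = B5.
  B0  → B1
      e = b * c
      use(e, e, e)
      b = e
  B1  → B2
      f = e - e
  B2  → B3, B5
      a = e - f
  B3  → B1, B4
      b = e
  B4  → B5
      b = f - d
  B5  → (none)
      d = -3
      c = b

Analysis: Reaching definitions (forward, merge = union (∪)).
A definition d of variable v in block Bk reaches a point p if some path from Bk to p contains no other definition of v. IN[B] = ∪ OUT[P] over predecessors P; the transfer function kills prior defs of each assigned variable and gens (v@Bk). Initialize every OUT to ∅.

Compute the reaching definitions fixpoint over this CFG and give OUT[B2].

Fixpoint table:
  B0:  IN={}  OUT={b@B0, e@B0}
  B1:  IN={a@B2, b@B0, b@B3, e@B0, f@B1}  OUT={a@B2, b@B0, b@B3, e@B0, f@B1}
  B2:  IN={a@B2, b@B0, b@B3, e@B0, f@B1}  OUT={a@B2, b@B0, b@B3, e@B0, f@B1}
  B3:  IN={a@B2, b@B0, b@B3, e@B0, f@B1}  OUT={a@B2, b@B3, e@B0, f@B1}
  B4:  IN={a@B2, b@B3, e@B0, f@B1}  OUT={a@B2, b@B4, e@B0, f@B1}
  B5:  IN={a@B2, b@B0, b@B3, b@B4, e@B0, f@B1}  OUT={a@B2, b@B0, b@B3, b@B4, c@B5, d@B5, e@B0, f@B1}

Merge at B2: IN[B2] = OUT[B1] = {a@B2, b@B0, b@B3, e@B0, f@B1}
Applying B2's transfer function to that IN value gives OUT[B2] (row B2 above).

Answer: {a@B2, b@B0, b@B3, e@B0, f@B1}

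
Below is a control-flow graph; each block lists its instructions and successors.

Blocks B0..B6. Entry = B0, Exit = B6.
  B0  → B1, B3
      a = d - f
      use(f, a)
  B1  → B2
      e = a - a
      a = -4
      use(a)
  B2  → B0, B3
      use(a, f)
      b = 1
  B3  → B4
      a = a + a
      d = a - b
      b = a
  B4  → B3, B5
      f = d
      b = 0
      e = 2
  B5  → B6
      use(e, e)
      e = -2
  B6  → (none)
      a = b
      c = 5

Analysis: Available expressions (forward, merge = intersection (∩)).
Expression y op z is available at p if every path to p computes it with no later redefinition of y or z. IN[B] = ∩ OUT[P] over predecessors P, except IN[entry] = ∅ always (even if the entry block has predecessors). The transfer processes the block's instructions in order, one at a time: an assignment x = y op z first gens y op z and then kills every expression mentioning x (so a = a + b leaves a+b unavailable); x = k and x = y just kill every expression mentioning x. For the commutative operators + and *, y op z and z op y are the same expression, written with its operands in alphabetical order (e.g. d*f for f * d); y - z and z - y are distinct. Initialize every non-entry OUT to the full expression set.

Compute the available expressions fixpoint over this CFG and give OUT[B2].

Answer: {d-f}

Working:
Converged values:
  B0: | IN={} | OUT={d-f}
  B1: | IN={d-f} | OUT={d-f}
  B2: | IN={d-f} | OUT={d-f}
  B3: | IN={} | OUT={}
  B4: | IN={} | OUT={}
  B5: | IN={} | OUT={}
  B6: | IN={} | OUT={}

Merge at B2: IN[B2] = OUT[B1] = {d-f}
Applying B2's transfer function to that IN value gives OUT[B2] (row B2 above).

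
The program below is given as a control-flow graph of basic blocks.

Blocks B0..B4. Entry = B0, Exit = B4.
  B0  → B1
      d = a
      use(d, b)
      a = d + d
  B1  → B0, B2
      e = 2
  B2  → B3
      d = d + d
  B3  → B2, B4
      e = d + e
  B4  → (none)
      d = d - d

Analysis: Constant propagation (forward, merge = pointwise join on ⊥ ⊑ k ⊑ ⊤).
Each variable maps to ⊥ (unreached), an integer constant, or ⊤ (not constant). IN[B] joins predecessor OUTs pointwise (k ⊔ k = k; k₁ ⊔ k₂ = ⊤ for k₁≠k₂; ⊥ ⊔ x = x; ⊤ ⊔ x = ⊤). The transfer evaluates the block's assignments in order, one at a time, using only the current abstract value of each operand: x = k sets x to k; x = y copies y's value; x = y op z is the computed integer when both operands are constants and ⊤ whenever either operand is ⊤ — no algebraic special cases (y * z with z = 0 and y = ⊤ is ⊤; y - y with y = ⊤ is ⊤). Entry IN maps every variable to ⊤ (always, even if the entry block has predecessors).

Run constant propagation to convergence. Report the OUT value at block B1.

Per-block solution:
  B0:   IN=(all ⊤)   OUT=(all ⊤)
  B1:   IN=(all ⊤)   OUT={e:2; rest ⊤}
  B2:   IN=(all ⊤)   OUT=(all ⊤)
  B3:   IN=(all ⊤)   OUT=(all ⊤)
  B4:   IN=(all ⊤)   OUT=(all ⊤)

Merge at B1: IN[B1] = OUT[B0] = {a: ⊤, b: ⊤, c: ⊤, d: ⊤, e: ⊤, f: ⊤}
Applying B1's transfer function to that IN value gives OUT[B1] (row B1 above).

Answer: {a: ⊤, b: ⊤, c: ⊤, d: ⊤, e: 2, f: ⊤}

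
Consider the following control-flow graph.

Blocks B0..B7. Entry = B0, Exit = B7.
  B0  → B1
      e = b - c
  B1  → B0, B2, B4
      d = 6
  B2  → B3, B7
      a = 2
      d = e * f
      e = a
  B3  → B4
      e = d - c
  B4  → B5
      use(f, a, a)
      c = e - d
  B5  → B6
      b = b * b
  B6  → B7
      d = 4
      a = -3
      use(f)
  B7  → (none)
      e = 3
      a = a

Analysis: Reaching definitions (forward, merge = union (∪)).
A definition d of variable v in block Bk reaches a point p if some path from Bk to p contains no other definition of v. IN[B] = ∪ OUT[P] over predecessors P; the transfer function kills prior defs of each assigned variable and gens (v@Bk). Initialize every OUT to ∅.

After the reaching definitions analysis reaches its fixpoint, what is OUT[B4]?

Fixpoint table:
  B0: | IN={d@B1, e@B0} | OUT={d@B1, e@B0}
  B1: | IN={d@B1, e@B0} | OUT={d@B1, e@B0}
  B2: | IN={d@B1, e@B0} | OUT={a@B2, d@B2, e@B2}
  B3: | IN={a@B2, d@B2, e@B2} | OUT={a@B2, d@B2, e@B3}
  B4: | IN={a@B2, d@B1, d@B2, e@B0, e@B3} | OUT={a@B2, c@B4, d@B1, d@B2, e@B0, e@B3}
  B5: | IN={a@B2, c@B4, d@B1, d@B2, e@B0, e@B3} | OUT={a@B2, b@B5, c@B4, d@B1, d@B2, e@B0, e@B3}
  B6: | IN={a@B2, b@B5, c@B4, d@B1, d@B2, e@B0, e@B3} | OUT={a@B6, b@B5, c@B4, d@B6, e@B0, e@B3}
  B7: | IN={a@B2, a@B6, b@B5, c@B4, d@B2, d@B6, e@B0, e@B2, e@B3} | OUT={a@B7, b@B5, c@B4, d@B2, d@B6, e@B7}

Merge at B4: IN[B4] = OUT[B1] ⊔ OUT[B3] = {a@B2, d@B1, d@B2, e@B0, e@B3}
Applying B4's transfer function to that IN value gives OUT[B4] (row B4 above).

Answer: {a@B2, c@B4, d@B1, d@B2, e@B0, e@B3}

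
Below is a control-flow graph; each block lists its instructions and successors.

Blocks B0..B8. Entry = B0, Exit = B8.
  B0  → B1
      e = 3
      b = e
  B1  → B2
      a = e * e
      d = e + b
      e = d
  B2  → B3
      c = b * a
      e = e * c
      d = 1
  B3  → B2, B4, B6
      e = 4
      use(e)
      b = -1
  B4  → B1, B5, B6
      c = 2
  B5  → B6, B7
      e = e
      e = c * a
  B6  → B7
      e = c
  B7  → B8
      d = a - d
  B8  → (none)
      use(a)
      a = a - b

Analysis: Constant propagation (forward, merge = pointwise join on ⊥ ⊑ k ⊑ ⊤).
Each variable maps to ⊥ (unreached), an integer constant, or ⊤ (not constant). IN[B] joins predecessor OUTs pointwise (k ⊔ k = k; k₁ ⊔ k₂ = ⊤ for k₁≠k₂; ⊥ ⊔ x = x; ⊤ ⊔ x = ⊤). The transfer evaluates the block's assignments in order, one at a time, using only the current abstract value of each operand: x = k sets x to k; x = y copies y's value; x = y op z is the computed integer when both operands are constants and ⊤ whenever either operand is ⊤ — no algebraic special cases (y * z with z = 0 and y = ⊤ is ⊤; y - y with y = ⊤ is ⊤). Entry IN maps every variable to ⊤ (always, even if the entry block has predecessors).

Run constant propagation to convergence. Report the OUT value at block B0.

Converged values:
  B0: | IN=(all ⊤) | OUT={b:3, e:3; rest ⊤}
  B1: | IN=(all ⊤) | OUT=(all ⊤)
  B2: | IN=(all ⊤) | OUT={d:1; rest ⊤}
  B3: | IN={d:1; rest ⊤} | OUT={b:-1, d:1, e:4; rest ⊤}
  B4: | IN={b:-1, d:1, e:4; rest ⊤} | OUT={b:-1, c:2, d:1, e:4; rest ⊤}
  B5: | IN={b:-1, c:2, d:1, e:4; rest ⊤} | OUT={b:-1, c:2, d:1; rest ⊤}
  B6: | IN={b:-1, d:1; rest ⊤} | OUT={b:-1, d:1; rest ⊤}
  B7: | IN={b:-1, d:1; rest ⊤} | OUT={b:-1; rest ⊤}
  B8: | IN={b:-1; rest ⊤} | OUT={b:-1; rest ⊤}

B0 is the boundary node: IN[B0] = {a: ⊤, b: ⊤, c: ⊤, d: ⊤, e: ⊤, f: ⊤}
Applying B0's transfer function to that IN value gives OUT[B0] (row B0 above).

Answer: {a: ⊤, b: 3, c: ⊤, d: ⊤, e: 3, f: ⊤}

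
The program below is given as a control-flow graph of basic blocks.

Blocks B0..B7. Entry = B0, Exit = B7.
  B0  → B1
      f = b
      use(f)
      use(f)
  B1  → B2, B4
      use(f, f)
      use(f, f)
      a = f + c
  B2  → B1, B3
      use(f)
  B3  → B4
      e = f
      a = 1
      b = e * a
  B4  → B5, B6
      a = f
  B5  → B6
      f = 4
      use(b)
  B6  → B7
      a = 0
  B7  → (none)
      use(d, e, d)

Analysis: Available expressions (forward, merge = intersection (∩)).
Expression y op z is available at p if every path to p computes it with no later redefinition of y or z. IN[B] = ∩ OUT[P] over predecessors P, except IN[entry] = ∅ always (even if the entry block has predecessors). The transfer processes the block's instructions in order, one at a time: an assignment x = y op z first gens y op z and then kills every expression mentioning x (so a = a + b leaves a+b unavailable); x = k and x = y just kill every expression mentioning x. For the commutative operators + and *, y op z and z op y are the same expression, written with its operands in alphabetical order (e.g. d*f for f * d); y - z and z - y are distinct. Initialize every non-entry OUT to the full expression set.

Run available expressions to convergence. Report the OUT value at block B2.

Per-block solution:
  B0:  IN={}  OUT={}
  B1:  IN={}  OUT={c+f}
  B2:  IN={c+f}  OUT={c+f}
  B3:  IN={c+f}  OUT={a*e, c+f}
  B4:  IN={c+f}  OUT={c+f}
  B5:  IN={c+f}  OUT={}
  B6:  IN={}  OUT={}
  B7:  IN={}  OUT={}

Merge at B2: IN[B2] = OUT[B1] = {c+f}
Applying B2's transfer function to that IN value gives OUT[B2] (row B2 above).

Answer: {c+f}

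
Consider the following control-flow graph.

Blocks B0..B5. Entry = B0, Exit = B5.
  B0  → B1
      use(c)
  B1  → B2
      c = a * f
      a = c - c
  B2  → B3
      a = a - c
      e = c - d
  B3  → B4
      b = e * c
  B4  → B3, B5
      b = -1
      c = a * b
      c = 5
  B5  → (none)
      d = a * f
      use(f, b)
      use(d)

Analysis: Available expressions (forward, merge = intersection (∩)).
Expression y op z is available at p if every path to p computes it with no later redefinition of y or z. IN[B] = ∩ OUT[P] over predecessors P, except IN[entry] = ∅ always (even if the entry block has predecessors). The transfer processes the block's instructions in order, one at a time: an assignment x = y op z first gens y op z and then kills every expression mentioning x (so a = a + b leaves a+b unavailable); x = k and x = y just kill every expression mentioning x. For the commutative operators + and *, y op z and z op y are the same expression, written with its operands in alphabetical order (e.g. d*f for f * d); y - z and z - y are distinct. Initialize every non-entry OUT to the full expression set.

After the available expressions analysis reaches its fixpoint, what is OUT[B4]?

Answer: {a*b}

Working:
Fixpoint table:
  B0:   IN={}   OUT={}
  B1:   IN={}   OUT={c-c}
  B2:   IN={c-c}   OUT={c-c, c-d}
  B3:   IN={}   OUT={c*e}
  B4:   IN={c*e}   OUT={a*b}
  B5:   IN={a*b}   OUT={a*b, a*f}

Merge at B4: IN[B4] = OUT[B3] = {c*e}
Applying B4's transfer function to that IN value gives OUT[B4] (row B4 above).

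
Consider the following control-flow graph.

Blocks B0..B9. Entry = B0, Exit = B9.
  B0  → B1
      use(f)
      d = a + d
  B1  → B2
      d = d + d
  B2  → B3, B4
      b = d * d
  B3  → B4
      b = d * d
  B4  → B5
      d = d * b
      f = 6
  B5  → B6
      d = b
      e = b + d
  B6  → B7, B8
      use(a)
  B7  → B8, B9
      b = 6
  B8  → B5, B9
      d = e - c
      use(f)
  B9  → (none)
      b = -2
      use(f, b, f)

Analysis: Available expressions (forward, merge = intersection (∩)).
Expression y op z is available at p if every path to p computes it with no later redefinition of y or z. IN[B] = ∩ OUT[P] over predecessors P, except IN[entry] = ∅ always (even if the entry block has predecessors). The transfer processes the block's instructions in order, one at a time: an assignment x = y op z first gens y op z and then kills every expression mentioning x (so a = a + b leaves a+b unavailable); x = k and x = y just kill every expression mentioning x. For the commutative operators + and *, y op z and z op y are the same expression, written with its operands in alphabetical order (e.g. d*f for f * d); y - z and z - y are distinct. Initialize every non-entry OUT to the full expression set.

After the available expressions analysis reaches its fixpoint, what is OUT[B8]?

Per-block solution:
  B0:   IN={}   OUT={}
  B1:   IN={}   OUT={}
  B2:   IN={}   OUT={d*d}
  B3:   IN={d*d}   OUT={d*d}
  B4:   IN={d*d}   OUT={}
  B5:   IN={}   OUT={b+d}
  B6:   IN={b+d}   OUT={b+d}
  B7:   IN={b+d}   OUT={}
  B8:   IN={}   OUT={e-c}
  B9:   IN={}   OUT={}

Merge at B8: IN[B8] = OUT[B6] ∩ OUT[B7] = {}
Applying B8's transfer function to that IN value gives OUT[B8] (row B8 above).

Answer: {e-c}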